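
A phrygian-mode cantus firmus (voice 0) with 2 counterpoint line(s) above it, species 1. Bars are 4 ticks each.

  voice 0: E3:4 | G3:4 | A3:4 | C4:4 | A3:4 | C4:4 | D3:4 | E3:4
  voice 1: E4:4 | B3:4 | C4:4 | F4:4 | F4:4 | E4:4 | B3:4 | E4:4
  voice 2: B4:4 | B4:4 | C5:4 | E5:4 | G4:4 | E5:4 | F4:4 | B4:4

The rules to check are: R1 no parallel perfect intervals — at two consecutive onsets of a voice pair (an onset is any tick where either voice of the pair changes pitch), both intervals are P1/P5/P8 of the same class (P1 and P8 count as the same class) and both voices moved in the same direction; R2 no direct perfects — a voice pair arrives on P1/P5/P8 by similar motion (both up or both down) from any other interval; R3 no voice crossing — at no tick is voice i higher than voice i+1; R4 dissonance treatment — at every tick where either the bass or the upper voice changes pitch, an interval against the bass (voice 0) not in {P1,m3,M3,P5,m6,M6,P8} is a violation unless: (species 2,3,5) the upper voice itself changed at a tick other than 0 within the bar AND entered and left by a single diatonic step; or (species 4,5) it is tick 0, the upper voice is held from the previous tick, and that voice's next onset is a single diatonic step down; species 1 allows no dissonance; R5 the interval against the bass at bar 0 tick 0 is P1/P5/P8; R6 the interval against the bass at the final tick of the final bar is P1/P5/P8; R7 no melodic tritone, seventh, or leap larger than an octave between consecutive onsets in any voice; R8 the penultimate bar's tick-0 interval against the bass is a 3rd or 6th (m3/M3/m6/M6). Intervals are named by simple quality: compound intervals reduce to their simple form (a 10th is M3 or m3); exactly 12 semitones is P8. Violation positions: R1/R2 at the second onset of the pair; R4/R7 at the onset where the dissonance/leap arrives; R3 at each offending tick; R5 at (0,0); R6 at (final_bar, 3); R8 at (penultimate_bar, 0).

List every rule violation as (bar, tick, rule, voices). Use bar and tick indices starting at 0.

(2, 0, R1, (1, 2))
(3, 0, R4, (0, 1))
(4, 0, R4, (0, 2))
(6, 0, R7, (0,))
(6, 0, R7, (2,))
(7, 0, R2, (0, 1))
(7, 0, R2, (0, 2))
(7, 0, R2, (1, 2))
(7, 0, R7, (2,))

bar 0: v0=E3 v1=E4 v2=B4 downbeat P5
bar 1: v0=G3 v1=B3 v2=B4 downbeat M3
bar 2: v0=A3 v1=C4 v2=C5 downbeat m3
bar 3: v0=C4 v1=F4 v2=E5 downbeat M3
bar 4: v0=A3 v1=F4 v2=G4 downbeat m7
bar 5: v0=C4 v1=E4 v2=E5 downbeat M3
bar 6: v0=D3 v1=B3 v2=F4 downbeat m3
bar 7: v0=E3 v1=E4 v2=B4 downbeat P5
  -> R1 @ bar 2 tick 0 v(1, 2): B3/B4 P8 -> C4/C5 P8 similar
  -> R4 @ bar 3 tick 0 v(0, 1): C4/F4 P4 untreated
  -> R4 @ bar 4 tick 0 v(0, 2): A3/G4 m7 untreated
  -> R7 @ bar 6 tick 0 v(0,): C4->D3 leap 10st
  -> R7 @ bar 6 tick 0 v(2,): E5->F4 leap 11st
  -> R2 @ bar 7 tick 0 v(0, 1): D3/B3 M6 -> E3/E4 P8 similar
  -> R2 @ bar 7 tick 0 v(0, 2): D3/F4 m3 -> E3/B4 P5 similar
  -> R2 @ bar 7 tick 0 v(1, 2): B3/F4 TT -> E4/B4 P5 similar
  -> R7 @ bar 7 tick 0 v(2,): F4->B4 leap 6st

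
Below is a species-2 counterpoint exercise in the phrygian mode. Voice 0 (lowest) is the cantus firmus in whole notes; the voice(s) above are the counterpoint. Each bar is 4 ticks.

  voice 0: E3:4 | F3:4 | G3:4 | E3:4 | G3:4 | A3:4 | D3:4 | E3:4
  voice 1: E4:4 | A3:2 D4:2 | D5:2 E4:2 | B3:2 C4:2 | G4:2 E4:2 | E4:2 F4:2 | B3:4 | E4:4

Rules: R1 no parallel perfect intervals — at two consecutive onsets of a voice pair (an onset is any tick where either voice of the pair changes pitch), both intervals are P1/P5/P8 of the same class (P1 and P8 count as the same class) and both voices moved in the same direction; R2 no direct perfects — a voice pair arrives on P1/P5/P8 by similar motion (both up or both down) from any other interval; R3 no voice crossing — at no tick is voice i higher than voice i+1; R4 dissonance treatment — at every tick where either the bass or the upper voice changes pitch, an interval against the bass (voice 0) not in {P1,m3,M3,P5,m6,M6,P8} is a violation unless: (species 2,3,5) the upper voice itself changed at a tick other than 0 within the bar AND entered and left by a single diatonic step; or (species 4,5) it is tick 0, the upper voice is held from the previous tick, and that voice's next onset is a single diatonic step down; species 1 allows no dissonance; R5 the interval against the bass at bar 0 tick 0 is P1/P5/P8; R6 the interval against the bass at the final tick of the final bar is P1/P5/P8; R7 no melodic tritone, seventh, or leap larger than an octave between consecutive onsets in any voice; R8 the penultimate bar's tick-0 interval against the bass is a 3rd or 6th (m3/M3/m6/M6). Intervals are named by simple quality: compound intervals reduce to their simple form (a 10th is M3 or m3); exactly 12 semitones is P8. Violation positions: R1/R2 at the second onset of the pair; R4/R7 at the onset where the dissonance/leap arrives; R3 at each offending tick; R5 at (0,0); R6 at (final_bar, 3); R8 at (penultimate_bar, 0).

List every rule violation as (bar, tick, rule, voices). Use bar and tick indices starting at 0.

bar 0: v0=E3 v1=E4 downbeat P8
bar 1: v0=F3 v1=A3 downbeat M3
bar 2: v0=G3 v1=D5 downbeat P5
bar 3: v0=E3 v1=B3 downbeat P5
bar 4: v0=G3 v1=G4 downbeat P8
bar 5: v0=A3 v1=E4 downbeat P5
bar 6: v0=D3 v1=B3 downbeat M6
bar 7: v0=E3 v1=E4 downbeat P8
  -> R2 @ bar 2 tick 0 v(0, 1): F3/D4 M6 -> G3/D5 P5 similar
  -> R7 @ bar 2 tick 2 v(1,): D5->E4 leap 10st
  -> R2 @ bar 3 tick 0 v(0, 1): G3/E4 M6 -> E3/B3 P5 similar
  -> R2 @ bar 4 tick 0 v(0, 1): E3/C4 m6 -> G3/G4 P8 similar
  -> R7 @ bar 6 tick 0 v(1,): F4->B3 leap 6st
  -> R2 @ bar 7 tick 0 v(0, 1): D3/B3 M6 -> E3/E4 P8 similar

(2, 0, R2, (0, 1))
(2, 2, R7, (1,))
(3, 0, R2, (0, 1))
(4, 0, R2, (0, 1))
(6, 0, R7, (1,))
(7, 0, R2, (0, 1))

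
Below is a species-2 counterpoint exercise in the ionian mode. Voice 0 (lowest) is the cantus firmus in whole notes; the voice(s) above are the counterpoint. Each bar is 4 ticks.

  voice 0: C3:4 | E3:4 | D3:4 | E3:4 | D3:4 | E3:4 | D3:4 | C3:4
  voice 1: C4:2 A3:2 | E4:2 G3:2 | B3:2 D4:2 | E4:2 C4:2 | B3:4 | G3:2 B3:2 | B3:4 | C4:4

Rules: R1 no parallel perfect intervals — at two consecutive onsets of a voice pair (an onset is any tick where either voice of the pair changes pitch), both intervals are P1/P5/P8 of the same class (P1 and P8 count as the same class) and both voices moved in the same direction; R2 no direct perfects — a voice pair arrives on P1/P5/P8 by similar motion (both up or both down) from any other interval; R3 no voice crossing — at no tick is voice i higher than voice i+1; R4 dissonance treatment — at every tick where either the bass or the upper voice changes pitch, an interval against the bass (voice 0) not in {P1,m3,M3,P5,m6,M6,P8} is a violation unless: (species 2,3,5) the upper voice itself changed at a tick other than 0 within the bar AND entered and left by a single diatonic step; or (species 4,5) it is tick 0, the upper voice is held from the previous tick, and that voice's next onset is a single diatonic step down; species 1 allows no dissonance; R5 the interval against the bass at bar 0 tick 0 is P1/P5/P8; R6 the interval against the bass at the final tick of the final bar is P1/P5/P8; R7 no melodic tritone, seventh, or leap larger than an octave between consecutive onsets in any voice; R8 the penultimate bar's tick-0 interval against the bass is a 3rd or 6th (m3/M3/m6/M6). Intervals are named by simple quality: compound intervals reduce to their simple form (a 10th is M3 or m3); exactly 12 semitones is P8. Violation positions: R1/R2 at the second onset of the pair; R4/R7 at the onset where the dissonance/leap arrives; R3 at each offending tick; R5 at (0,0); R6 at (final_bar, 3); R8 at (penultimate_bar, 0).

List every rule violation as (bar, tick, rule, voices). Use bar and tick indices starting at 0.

(1, 0, R2, (0, 1))
(3, 0, R1, (0, 1))

bar 0: v0=C3 v1=C4 downbeat P8
bar 1: v0=E3 v1=E4 downbeat P8
bar 2: v0=D3 v1=B3 downbeat M6
bar 3: v0=E3 v1=E4 downbeat P8
bar 4: v0=D3 v1=B3 downbeat M6
bar 5: v0=E3 v1=G3 downbeat m3
bar 6: v0=D3 v1=B3 downbeat M6
bar 7: v0=C3 v1=C4 downbeat P8
  -> R2 @ bar 1 tick 0 v(0, 1): C3/A3 M6 -> E3/E4 P8 similar
  -> R1 @ bar 3 tick 0 v(0, 1): D3/D4 P8 -> E3/E4 P8 similar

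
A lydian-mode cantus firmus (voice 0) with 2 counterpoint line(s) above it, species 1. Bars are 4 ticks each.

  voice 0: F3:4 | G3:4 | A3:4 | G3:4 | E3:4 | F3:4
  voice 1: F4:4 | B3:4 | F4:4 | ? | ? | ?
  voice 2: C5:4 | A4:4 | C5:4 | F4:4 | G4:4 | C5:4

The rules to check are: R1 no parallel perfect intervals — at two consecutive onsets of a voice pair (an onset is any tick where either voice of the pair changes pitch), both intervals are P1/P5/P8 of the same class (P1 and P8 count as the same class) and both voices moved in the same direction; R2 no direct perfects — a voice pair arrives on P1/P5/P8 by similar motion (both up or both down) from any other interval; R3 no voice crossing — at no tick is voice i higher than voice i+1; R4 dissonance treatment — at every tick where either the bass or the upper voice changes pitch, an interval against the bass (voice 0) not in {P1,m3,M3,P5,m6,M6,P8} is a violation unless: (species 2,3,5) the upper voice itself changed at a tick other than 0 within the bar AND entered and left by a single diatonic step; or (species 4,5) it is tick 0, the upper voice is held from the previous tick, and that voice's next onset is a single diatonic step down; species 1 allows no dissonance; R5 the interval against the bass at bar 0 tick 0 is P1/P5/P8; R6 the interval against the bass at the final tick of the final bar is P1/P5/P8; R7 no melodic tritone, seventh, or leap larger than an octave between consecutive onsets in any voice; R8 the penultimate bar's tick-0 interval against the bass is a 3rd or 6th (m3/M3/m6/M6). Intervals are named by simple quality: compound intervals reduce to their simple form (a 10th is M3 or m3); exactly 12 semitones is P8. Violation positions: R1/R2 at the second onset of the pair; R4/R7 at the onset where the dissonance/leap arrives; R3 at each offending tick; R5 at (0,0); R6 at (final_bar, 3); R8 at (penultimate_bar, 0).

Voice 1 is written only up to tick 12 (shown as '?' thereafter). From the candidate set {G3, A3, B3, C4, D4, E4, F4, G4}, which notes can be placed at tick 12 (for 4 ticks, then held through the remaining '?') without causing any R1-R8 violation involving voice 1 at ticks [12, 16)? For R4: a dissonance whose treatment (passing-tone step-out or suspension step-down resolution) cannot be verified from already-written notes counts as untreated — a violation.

{E4}

G3: violates R2,R7
A3: violates R4
B3: violates R7
C4: violates R4
D4: violates R2
E4: legal
F4: violates R4
G4: violates R3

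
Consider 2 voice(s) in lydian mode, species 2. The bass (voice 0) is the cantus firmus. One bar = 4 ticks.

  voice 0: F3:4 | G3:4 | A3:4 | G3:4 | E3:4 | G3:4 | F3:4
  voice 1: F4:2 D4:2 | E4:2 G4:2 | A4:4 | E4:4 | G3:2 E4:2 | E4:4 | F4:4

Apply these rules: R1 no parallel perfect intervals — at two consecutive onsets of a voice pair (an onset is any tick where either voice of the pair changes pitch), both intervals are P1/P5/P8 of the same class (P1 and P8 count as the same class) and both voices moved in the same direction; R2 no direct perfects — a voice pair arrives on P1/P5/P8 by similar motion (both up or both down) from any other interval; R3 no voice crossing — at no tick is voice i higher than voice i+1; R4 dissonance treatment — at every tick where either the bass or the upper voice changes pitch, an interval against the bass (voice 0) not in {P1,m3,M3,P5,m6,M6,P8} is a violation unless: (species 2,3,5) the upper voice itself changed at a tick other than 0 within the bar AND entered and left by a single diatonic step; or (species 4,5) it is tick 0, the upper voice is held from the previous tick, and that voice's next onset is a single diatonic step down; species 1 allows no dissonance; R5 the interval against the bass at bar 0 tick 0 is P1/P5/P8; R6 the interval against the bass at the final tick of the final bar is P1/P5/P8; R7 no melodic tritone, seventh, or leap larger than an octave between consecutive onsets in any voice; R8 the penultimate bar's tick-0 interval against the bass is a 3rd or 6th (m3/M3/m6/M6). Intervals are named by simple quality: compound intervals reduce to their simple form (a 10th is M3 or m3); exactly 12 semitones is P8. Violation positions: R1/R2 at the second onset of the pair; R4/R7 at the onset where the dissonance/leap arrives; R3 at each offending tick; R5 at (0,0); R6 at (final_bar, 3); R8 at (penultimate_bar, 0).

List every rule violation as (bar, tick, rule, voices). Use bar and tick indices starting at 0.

(2, 0, R1, (0, 1))

bar 0: v0=F3 v1=F4 downbeat P8
bar 1: v0=G3 v1=E4 downbeat M6
bar 2: v0=A3 v1=A4 downbeat P8
bar 3: v0=G3 v1=E4 downbeat M6
bar 4: v0=E3 v1=G3 downbeat m3
bar 5: v0=G3 v1=E4 downbeat M6
bar 6: v0=F3 v1=F4 downbeat P8
  -> R1 @ bar 2 tick 0 v(0, 1): G3/G4 P8 -> A3/A4 P8 similar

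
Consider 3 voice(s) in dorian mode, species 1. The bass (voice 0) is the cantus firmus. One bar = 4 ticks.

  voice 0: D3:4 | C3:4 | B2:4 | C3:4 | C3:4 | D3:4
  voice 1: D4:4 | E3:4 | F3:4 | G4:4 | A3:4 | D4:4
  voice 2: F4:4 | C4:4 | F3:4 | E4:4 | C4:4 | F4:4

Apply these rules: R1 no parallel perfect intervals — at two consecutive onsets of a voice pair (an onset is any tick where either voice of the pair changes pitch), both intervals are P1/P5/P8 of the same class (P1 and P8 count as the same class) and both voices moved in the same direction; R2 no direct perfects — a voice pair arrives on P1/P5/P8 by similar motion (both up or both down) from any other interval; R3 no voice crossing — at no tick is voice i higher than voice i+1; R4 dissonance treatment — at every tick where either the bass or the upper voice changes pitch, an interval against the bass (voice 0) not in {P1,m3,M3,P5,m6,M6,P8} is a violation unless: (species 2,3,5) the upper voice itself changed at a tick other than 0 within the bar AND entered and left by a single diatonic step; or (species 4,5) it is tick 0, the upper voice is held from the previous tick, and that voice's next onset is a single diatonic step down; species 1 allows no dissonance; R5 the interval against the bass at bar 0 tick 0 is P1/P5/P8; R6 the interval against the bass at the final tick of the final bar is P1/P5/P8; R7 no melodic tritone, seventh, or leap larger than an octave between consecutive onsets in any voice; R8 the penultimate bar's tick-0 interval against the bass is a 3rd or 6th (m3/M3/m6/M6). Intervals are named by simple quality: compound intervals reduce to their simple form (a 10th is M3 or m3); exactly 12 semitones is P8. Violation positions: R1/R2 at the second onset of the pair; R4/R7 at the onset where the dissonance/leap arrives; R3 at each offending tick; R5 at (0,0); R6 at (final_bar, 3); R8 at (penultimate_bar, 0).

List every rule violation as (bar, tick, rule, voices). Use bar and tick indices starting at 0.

(0, 0, R5, (0, 2))
(1, 0, R2, (0, 2))
(1, 0, R7, (1,))
(2, 0, R4, (0, 1))
(2, 0, R4, (0, 2))
(3, 0, R2, (0, 1))
(3, 0, R3, (1, 2))
(3, 0, R7, (1,))
(3, 0, R7, (2,))
(3, 1, R3, (1, 2))
(3, 2, R3, (1, 2))
(3, 3, R3, (1, 2))
(4, 0, R7, (1,))
(4, 0, R8, (0, 2))
(5, 0, R2, (0, 1))
(5, 3, R6, (0, 2))

bar 0: v0=D3 v1=D4 v2=F4 downbeat m3
bar 1: v0=C3 v1=E3 v2=C4 downbeat P8
bar 2: v0=B2 v1=F3 v2=F3 downbeat TT
bar 3: v0=C3 v1=G4 v2=E4 downbeat M3
bar 4: v0=C3 v1=A3 v2=C4 downbeat P8
bar 5: v0=D3 v1=D4 v2=F4 downbeat m3
  -> R5 @ bar 0 tick 0 v(0, 2): opens on m3
  -> R2 @ bar 1 tick 0 v(0, 2): D3/F4 m3 -> C3/C4 P8 similar
  -> R7 @ bar 1 tick 0 v(1,): D4->E3 leap 10st
  -> R4 @ bar 2 tick 0 v(0, 1): B2/F3 TT untreated
  -> R4 @ bar 2 tick 0 v(0, 2): B2/F3 TT untreated
  -> R2 @ bar 3 tick 0 v(0, 1): B2/F3 TT -> C3/G4 P5 similar
  -> R3 @ bar 3 tick 0 v(1, 2): G4 above E4
  -> R7 @ bar 3 tick 0 v(1,): F3->G4 leap 14st
  -> R7 @ bar 3 tick 0 v(2,): F3->E4 leap 11st
  -> R3 @ bar 3 tick 1 v(1, 2): G4 above E4
  -> R3 @ bar 3 tick 2 v(1, 2): G4 above E4
  -> R3 @ bar 3 tick 3 v(1, 2): G4 above E4
  -> R7 @ bar 4 tick 0 v(1,): G4->A3 leap 10st
  -> R8 @ bar 4 tick 0 v(0, 2): penult P8 not 3rd/6th
  -> R2 @ bar 5 tick 0 v(0, 1): C3/A3 M6 -> D3/D4 P8 similar
  -> R6 @ bar 5 tick 3 v(0, 2): closes on m3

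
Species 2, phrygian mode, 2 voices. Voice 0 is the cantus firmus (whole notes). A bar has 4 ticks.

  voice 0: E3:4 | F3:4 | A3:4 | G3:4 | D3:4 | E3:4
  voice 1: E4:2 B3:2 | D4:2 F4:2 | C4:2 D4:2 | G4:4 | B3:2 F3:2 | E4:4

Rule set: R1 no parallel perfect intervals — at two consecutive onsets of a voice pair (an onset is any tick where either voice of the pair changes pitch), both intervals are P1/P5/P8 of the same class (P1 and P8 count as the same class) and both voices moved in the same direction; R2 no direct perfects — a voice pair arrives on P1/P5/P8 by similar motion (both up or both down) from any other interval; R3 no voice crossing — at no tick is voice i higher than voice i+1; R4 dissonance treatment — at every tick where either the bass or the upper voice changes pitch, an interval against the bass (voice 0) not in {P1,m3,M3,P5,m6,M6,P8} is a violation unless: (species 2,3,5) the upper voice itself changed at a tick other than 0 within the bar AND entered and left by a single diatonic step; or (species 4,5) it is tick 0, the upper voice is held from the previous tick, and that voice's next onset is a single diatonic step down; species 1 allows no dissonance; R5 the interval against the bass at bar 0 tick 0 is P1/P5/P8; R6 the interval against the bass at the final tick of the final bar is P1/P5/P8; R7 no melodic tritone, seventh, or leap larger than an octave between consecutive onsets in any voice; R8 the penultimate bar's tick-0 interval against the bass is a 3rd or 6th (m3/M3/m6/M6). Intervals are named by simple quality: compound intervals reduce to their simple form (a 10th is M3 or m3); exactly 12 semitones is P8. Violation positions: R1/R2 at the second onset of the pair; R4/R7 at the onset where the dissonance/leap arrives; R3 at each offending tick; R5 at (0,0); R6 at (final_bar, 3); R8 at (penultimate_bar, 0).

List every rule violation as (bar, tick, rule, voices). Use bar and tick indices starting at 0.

bar 0: v0=E3 v1=E4 downbeat P8
bar 1: v0=F3 v1=D4 downbeat M6
bar 2: v0=A3 v1=C4 downbeat m3
bar 3: v0=G3 v1=G4 downbeat P8
bar 4: v0=D3 v1=B3 downbeat M6
bar 5: v0=E3 v1=E4 downbeat P8
  -> R4 @ bar 2 tick 2 v(0, 1): A3/D4 P4 untreated
  -> R7 @ bar 4 tick 2 v(1,): B3->F3 leap 6st
  -> R2 @ bar 5 tick 0 v(0, 1): D3/F3 m3 -> E3/E4 P8 similar
  -> R7 @ bar 5 tick 0 v(1,): F3->E4 leap 11st

(2, 2, R4, (0, 1))
(4, 2, R7, (1,))
(5, 0, R2, (0, 1))
(5, 0, R7, (1,))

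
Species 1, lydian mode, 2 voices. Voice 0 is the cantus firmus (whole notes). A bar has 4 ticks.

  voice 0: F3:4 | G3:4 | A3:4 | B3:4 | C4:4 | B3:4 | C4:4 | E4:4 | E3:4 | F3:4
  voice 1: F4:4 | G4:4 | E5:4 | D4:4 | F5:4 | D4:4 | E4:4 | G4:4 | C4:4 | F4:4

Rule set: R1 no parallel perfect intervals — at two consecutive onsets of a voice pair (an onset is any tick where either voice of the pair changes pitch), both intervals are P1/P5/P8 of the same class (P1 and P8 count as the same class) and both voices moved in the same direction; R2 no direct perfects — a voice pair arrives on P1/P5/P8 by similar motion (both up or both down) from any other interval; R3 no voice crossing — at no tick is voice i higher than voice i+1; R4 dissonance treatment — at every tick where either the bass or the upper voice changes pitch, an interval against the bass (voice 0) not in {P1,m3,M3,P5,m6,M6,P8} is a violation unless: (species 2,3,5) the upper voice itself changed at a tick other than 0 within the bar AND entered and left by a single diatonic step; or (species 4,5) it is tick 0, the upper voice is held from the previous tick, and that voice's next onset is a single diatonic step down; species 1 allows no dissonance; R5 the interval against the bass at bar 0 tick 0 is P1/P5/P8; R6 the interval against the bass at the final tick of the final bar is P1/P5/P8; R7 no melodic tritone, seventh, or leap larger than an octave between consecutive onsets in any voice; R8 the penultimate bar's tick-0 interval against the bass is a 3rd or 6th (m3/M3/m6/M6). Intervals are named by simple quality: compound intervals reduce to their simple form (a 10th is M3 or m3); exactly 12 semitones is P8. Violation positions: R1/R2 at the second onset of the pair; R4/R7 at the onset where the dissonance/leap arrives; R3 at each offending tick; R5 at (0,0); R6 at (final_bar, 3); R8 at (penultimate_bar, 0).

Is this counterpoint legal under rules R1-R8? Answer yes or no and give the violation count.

No (7 violations)

bar 0: v0=F3 v1=F4 (P8)
bar 1: v0=G3 v1=G4 (P8)
bar 2: v0=A3 v1=E5 (P5)
bar 3: v0=B3 v1=D4 (m3)
bar 4: v0=C4 v1=F5 (P4)
bar 5: v0=B3 v1=D4 (m3)
bar 6: v0=C4 v1=E4 (M3)
bar 7: v0=E4 v1=G4 (m3)
bar 8: v0=E3 v1=C4 (m6)
bar 9: v0=F3 v1=F4 (P8)
  R1 @ bar1.0: F3/F4 P8 -> G3/G4 P8 similar
  R2 @ bar2.0: G3/G4 P8 -> A3/E5 P5 similar
  R7 @ bar3.0: E5->D4 leap 14st
  R4 @ bar4.0: C4/F5 P4 untreated
  R7 @ bar4.0: D4->F5 leap 15st
  R7 @ bar5.0: F5->D4 leap 15st
  R2 @ bar9.0: E3/C4 m6 -> F3/F4 P8 similar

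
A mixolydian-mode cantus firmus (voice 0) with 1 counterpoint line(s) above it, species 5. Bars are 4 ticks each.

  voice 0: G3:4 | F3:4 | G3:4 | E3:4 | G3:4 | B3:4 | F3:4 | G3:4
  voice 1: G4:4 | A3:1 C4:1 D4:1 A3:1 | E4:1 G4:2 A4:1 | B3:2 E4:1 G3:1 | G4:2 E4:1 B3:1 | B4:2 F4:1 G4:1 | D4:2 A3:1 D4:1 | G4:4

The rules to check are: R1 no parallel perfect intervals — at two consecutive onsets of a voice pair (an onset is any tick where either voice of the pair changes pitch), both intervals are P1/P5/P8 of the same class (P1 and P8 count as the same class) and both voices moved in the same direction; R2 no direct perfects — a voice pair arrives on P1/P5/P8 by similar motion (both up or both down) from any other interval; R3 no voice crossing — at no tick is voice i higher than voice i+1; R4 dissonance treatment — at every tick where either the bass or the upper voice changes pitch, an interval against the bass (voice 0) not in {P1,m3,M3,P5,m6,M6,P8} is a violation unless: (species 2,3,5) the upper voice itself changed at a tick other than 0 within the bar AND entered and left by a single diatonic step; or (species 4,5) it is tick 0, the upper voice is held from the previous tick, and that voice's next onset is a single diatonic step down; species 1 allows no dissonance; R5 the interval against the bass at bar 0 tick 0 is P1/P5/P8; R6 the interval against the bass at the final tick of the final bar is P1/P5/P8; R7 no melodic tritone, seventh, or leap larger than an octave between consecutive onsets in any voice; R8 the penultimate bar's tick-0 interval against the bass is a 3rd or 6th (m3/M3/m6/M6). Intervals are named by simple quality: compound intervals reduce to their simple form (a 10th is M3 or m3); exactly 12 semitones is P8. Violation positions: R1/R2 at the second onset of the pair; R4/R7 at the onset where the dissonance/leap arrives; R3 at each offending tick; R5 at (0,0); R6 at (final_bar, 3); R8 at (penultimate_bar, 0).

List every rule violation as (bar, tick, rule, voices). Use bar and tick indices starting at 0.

(1, 0, R7, (1,))
(2, 3, R4, (0, 1))
(3, 0, R2, (0, 1))
(3, 0, R7, (1,))
(4, 0, R2, (0, 1))
(5, 0, R2, (0, 1))
(5, 2, R4, (0, 1))
(5, 2, R7, (1,))
(6, 0, R7, (0,))
(7, 0, R2, (0, 1))

bar 0: v0=G3 v1=G4 downbeat P8
bar 1: v0=F3 v1=A3 downbeat M3
bar 2: v0=G3 v1=E4 downbeat M6
bar 3: v0=E3 v1=B3 downbeat P5
bar 4: v0=G3 v1=G4 downbeat P8
bar 5: v0=B3 v1=B4 downbeat P8
bar 6: v0=F3 v1=D4 downbeat M6
bar 7: v0=G3 v1=G4 downbeat P8
  -> R7 @ bar 1 tick 0 v(1,): G4->A3 leap 10st
  -> R4 @ bar 2 tick 3 v(0, 1): G3/A4 M2 untreated
  -> R2 @ bar 3 tick 0 v(0, 1): G3/A4 M2 -> E3/B3 P5 similar
  -> R7 @ bar 3 tick 0 v(1,): A4->B3 leap 10st
  -> R2 @ bar 4 tick 0 v(0, 1): E3/G3 m3 -> G3/G4 P8 similar
  -> R2 @ bar 5 tick 0 v(0, 1): G3/B3 M3 -> B3/B4 P8 similar
  -> R4 @ bar 5 tick 2 v(0, 1): B3/F4 TT untreated
  -> R7 @ bar 5 tick 2 v(1,): B4->F4 leap 6st
  -> R7 @ bar 6 tick 0 v(0,): B3->F3 leap 6st
  -> R2 @ bar 7 tick 0 v(0, 1): F3/D4 M6 -> G3/G4 P8 similar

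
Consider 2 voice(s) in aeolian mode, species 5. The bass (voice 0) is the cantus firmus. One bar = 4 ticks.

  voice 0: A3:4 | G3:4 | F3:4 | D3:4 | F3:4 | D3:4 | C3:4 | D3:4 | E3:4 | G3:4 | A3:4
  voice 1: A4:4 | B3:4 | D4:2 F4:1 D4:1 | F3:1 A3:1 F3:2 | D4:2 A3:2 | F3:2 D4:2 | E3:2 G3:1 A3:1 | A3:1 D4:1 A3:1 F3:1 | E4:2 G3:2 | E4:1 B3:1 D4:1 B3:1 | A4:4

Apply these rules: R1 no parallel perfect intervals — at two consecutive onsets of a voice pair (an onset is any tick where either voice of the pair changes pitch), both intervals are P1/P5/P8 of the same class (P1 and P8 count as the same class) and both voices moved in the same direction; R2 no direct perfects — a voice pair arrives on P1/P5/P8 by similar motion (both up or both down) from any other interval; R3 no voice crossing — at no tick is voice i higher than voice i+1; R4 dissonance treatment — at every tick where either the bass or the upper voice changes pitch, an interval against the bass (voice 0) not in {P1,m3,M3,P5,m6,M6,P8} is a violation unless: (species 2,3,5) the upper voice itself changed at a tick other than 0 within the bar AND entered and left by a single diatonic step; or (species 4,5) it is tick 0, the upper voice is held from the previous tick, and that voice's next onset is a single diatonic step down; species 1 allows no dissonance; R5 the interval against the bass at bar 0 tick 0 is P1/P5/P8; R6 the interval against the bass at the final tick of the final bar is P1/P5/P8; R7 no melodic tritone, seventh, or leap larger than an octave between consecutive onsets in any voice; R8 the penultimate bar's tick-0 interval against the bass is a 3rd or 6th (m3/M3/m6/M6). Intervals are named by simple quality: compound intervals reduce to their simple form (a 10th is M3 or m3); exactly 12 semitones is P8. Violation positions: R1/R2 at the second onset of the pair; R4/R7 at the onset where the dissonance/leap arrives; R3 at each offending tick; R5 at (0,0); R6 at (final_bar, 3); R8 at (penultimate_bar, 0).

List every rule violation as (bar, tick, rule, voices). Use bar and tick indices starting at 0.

(1, 0, R7, (1,))
(6, 0, R7, (1,))
(8, 0, R2, (0, 1))
(8, 0, R7, (1,))
(10, 0, R2, (0, 1))
(10, 0, R7, (1,))

bar 0: v0=A3 v1=A4 downbeat P8
bar 1: v0=G3 v1=B3 downbeat M3
bar 2: v0=F3 v1=D4 downbeat M6
bar 3: v0=D3 v1=F3 downbeat m3
bar 4: v0=F3 v1=D4 downbeat M6
bar 5: v0=D3 v1=F3 downbeat m3
bar 6: v0=C3 v1=E3 downbeat M3
bar 7: v0=D3 v1=A3 downbeat P5
bar 8: v0=E3 v1=E4 downbeat P8
bar 9: v0=G3 v1=E4 downbeat M6
bar 10: v0=A3 v1=A4 downbeat P8
  -> R7 @ bar 1 tick 0 v(1,): A4->B3 leap 10st
  -> R7 @ bar 6 tick 0 v(1,): D4->E3 leap 10st
  -> R2 @ bar 8 tick 0 v(0, 1): D3/F3 m3 -> E3/E4 P8 similar
  -> R7 @ bar 8 tick 0 v(1,): F3->E4 leap 11st
  -> R2 @ bar 10 tick 0 v(0, 1): G3/B3 M3 -> A3/A4 P8 similar
  -> R7 @ bar 10 tick 0 v(1,): B3->A4 leap 10st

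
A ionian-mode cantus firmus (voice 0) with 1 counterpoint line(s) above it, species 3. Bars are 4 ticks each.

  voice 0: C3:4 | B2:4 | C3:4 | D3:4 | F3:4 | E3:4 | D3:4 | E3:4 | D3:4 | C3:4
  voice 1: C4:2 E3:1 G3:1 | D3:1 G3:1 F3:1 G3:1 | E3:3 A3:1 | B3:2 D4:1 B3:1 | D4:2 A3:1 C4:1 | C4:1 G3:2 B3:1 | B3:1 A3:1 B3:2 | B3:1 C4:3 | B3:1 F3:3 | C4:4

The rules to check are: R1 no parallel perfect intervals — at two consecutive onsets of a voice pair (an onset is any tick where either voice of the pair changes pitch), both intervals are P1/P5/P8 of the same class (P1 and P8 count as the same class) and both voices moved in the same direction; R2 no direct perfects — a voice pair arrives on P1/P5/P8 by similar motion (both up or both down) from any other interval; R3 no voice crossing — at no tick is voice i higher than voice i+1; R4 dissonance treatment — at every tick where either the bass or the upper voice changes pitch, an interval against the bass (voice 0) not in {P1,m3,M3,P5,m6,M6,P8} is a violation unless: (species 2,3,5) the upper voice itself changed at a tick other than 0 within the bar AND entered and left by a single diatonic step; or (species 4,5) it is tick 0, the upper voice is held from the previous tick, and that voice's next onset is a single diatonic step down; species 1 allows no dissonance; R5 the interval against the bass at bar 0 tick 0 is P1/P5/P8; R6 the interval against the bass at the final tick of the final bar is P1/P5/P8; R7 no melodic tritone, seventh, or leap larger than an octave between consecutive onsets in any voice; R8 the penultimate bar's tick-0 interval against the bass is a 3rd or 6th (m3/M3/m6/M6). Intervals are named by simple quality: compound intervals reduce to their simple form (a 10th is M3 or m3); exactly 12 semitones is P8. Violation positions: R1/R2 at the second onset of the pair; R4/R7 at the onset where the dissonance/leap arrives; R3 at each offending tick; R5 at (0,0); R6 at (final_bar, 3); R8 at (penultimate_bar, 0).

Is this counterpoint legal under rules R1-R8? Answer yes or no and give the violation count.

No (1 violations)

bar 0: v0=C3 v1=C4 (P8)
bar 1: v0=B2 v1=D3 (m3)
bar 2: v0=C3 v1=E3 (M3)
bar 3: v0=D3 v1=B3 (M6)
bar 4: v0=F3 v1=D4 (M6)
bar 5: v0=E3 v1=C4 (m6)
bar 6: v0=D3 v1=B3 (M6)
bar 7: v0=E3 v1=B3 (P5)
bar 8: v0=D3 v1=B3 (M6)
bar 9: v0=C3 v1=C4 (P8)
  R7 @ bar8.1: B3->F3 leap 6st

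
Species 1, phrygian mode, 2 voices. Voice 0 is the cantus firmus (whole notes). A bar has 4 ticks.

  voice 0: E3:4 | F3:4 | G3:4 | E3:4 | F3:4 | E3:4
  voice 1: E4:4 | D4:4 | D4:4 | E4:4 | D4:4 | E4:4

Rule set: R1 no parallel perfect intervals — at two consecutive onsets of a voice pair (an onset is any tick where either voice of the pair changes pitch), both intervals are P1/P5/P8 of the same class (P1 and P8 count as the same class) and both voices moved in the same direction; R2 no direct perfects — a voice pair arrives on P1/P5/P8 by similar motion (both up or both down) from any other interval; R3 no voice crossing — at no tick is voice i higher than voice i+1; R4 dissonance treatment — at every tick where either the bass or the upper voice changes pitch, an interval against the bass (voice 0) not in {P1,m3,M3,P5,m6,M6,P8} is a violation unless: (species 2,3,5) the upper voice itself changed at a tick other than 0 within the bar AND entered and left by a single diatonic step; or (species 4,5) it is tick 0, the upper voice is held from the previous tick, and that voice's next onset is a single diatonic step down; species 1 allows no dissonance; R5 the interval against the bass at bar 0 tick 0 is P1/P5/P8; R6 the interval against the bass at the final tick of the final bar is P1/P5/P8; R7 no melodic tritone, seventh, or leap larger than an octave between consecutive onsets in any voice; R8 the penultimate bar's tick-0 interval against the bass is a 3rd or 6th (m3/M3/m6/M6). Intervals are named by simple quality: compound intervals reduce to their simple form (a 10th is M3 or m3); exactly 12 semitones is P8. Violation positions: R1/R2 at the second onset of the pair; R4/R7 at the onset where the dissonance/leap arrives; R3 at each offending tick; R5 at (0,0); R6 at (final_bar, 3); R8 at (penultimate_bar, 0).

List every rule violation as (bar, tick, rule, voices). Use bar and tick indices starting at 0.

bar 0: v0=E3 v1=E4 downbeat P8
bar 1: v0=F3 v1=D4 downbeat M6
bar 2: v0=G3 v1=D4 downbeat P5
bar 3: v0=E3 v1=E4 downbeat P8
bar 4: v0=F3 v1=D4 downbeat M6
bar 5: v0=E3 v1=E4 downbeat P8

No violations across 6 bars (E3..E3 vs E4..E4).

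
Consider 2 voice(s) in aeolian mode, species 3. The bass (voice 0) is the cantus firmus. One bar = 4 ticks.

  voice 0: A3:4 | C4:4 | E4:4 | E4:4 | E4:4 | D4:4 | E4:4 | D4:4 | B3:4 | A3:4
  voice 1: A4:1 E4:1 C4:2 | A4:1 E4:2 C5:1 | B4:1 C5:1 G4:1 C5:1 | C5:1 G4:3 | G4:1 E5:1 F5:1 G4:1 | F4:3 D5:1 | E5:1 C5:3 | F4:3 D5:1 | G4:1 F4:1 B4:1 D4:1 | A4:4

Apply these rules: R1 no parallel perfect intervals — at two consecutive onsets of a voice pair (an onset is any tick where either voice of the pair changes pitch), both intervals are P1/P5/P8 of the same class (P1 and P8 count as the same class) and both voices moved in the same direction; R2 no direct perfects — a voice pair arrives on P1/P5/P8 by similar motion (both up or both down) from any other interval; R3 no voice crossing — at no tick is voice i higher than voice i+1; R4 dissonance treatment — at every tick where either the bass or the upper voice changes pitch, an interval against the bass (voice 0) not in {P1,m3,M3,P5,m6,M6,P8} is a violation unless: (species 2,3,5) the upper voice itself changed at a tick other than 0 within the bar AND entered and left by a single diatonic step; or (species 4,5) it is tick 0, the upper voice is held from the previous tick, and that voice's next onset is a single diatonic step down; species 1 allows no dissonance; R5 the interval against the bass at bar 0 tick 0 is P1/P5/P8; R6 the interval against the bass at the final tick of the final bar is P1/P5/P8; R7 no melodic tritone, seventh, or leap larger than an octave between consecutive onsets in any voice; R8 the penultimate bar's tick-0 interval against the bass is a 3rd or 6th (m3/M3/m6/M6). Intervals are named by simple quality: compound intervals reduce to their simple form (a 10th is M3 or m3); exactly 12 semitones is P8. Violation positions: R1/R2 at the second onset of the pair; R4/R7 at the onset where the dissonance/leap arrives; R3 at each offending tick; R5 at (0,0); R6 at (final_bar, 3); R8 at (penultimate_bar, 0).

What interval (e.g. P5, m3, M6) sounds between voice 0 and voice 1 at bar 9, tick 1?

voice 0=A3 voice 1=A4 -> P8

P8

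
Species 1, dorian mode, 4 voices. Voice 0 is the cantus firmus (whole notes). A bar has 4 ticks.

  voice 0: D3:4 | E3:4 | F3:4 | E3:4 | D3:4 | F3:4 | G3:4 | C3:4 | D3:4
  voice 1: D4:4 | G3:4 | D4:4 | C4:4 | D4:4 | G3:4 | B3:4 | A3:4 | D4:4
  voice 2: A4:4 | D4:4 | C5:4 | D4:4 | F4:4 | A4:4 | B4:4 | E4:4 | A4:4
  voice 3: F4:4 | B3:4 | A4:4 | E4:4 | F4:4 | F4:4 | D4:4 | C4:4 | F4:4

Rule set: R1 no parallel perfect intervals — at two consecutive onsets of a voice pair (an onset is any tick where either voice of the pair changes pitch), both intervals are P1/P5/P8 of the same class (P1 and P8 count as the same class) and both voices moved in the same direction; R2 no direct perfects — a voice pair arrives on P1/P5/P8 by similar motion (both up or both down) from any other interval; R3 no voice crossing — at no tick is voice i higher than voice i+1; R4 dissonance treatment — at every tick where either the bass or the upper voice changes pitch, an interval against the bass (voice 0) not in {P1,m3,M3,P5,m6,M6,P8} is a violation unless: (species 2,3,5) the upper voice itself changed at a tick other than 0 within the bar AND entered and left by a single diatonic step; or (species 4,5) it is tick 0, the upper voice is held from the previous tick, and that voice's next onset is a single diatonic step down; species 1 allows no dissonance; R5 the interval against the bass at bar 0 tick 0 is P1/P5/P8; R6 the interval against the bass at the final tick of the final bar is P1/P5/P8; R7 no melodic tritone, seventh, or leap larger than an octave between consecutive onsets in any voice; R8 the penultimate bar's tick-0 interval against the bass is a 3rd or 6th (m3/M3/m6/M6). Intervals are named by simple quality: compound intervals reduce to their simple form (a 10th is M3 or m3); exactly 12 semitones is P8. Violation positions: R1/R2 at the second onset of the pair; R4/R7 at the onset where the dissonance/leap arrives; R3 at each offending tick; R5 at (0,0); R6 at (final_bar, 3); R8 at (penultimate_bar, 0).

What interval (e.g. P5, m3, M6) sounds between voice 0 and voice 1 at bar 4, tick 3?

P8

voice 0=D3 voice 1=D4 -> P8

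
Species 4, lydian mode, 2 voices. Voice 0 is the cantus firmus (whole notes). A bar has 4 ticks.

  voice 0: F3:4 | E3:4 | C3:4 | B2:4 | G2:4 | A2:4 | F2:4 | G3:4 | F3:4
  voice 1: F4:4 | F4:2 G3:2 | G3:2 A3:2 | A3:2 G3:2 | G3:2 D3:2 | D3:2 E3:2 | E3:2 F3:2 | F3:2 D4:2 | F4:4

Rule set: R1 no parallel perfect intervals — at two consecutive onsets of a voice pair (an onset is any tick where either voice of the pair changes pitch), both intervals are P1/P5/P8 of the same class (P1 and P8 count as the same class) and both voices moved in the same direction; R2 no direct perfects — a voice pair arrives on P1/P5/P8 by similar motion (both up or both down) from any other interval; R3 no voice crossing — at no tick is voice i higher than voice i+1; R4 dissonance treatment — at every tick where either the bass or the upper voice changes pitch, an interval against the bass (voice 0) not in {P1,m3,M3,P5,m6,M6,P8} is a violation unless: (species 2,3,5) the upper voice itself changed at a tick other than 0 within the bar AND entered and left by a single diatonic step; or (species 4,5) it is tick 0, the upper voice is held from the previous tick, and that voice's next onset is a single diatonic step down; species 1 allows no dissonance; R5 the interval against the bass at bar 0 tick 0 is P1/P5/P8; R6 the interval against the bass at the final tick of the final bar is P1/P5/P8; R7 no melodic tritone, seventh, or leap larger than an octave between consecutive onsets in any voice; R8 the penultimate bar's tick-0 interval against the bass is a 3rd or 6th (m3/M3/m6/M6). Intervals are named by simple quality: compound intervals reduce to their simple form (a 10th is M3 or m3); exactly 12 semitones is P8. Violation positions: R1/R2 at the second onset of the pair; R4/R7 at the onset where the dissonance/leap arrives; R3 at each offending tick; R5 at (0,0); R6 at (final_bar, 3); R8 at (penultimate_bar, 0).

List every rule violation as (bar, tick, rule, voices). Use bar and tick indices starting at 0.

bar 0: v0=F3 v1=F4 downbeat P8
bar 1: v0=E3 v1=F4 downbeat m2
bar 2: v0=C3 v1=G3 downbeat P5
bar 3: v0=B2 v1=A3 downbeat m7
bar 4: v0=G2 v1=G3 downbeat P8
bar 5: v0=A2 v1=D3 downbeat P4
bar 6: v0=F2 v1=E3 downbeat M7
bar 7: v0=G3 v1=F3 downbeat M2
bar 8: v0=F3 v1=F4 downbeat P8
  -> R4 @ bar 1 tick 0 v(0, 1): E3/F4 m2 untreated
  -> R7 @ bar 1 tick 2 v(1,): F4->G3 leap 10st
  -> R4 @ bar 5 tick 0 v(0, 1): A2/D3 P4 untreated
  -> R4 @ bar 6 tick 0 v(0, 1): F2/E3 M7 untreated
  -> R3 @ bar 7 tick 0 v(0, 1): G3 above F3
  -> R4 @ bar 7 tick 0 v(0, 1): G3/F3 M2 untreated
  -> R7 @ bar 7 tick 0 v(0,): F2->G3 leap 14st
  -> R8 @ bar 7 tick 0 v(0, 1): penult M2 not 3rd/6th
  -> R3 @ bar 7 tick 1 v(0, 1): G3 above F3

(1, 0, R4, (0, 1))
(1, 2, R7, (1,))
(5, 0, R4, (0, 1))
(6, 0, R4, (0, 1))
(7, 0, R3, (0, 1))
(7, 0, R4, (0, 1))
(7, 0, R7, (0,))
(7, 0, R8, (0, 1))
(7, 1, R3, (0, 1))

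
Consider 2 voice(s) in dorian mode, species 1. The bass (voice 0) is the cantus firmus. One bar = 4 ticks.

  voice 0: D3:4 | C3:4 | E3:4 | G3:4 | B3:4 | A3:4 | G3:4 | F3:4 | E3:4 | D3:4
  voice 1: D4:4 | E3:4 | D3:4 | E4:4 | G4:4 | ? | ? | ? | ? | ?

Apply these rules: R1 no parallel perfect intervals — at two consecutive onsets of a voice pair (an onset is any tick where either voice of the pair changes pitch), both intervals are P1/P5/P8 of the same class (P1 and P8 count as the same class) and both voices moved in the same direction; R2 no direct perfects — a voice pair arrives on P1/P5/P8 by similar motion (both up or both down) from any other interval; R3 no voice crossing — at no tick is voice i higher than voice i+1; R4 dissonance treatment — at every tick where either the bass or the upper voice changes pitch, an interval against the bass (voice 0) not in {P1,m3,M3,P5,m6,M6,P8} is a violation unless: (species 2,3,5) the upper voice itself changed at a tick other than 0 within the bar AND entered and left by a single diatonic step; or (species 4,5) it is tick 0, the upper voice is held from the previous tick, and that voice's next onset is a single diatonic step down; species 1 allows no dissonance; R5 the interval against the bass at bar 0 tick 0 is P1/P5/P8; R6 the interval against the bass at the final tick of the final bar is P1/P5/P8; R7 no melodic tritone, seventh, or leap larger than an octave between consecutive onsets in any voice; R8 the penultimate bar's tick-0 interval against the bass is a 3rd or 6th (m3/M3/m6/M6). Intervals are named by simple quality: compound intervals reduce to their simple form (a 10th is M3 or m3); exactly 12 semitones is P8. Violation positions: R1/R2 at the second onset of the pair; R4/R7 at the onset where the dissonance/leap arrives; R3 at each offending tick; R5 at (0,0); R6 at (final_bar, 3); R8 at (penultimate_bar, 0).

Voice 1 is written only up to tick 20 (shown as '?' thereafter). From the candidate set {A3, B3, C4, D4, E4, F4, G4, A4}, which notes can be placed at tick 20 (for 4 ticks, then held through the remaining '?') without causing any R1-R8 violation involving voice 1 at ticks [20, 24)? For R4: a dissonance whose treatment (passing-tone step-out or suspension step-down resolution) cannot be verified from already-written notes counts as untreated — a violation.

A3: violates R2,R7
B3: violates R4
C4: legal
D4: violates R4
E4: violates R2
F4: legal
G4: violates R4
A4: legal

{A4, C4, F4}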